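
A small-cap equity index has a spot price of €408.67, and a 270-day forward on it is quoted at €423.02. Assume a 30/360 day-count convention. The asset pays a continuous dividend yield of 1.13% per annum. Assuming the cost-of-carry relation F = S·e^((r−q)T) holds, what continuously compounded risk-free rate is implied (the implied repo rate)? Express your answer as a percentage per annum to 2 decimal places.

From F = S·e^((r−q)T): (r − q) = ln(F/S)/T
ln(423.02/408.67) = ln(1.035114) = 0.034512
(r − q) = 0.034512 / (270/360) = 0.046016
r = ln(F/S)/T + q = 0.046016 + 0.0113 = 0.057316
r = 5.73%

5.73%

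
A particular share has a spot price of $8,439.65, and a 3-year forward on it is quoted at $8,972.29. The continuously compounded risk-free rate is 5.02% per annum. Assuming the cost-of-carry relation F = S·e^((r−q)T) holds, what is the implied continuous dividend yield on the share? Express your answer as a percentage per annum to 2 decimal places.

2.98%

From F = S·e^((r−q)T): (r − q) = ln(F/S)/T
ln(8972.29/8439.65) = ln(1.063112) = 0.061200
(r − q) = 0.061200 / (3) = 0.020400
q = r − ln(F/S)/T = 0.0502 − 0.020400 = 0.029800
q = 2.98%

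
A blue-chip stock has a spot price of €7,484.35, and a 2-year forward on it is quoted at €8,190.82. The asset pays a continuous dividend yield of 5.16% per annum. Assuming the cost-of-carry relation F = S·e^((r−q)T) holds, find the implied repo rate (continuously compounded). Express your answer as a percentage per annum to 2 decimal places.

From F = S·e^((r−q)T): (r − q) = ln(F/S)/T
ln(8190.82/7484.35) = ln(1.094393) = 0.090200
(r − q) = 0.090200 / (2) = 0.045100
r = ln(F/S)/T + q = 0.045100 + 0.0516 = 0.096700
r = 9.67%

9.67%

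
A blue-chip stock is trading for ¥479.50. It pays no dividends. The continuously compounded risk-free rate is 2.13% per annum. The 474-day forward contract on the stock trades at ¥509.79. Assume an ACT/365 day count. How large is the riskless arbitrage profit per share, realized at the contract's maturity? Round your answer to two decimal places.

Fair forward: F* = S·e^(carry·T), with carry = r = 0.0213
F* = 479.50 · e^(0.0213 × 474/365) = 479.50 · e^0.027661 = 479.50 × 1.028047 = ¥492.9485
Market ¥509.79 > fair ¥492.9485: forward overpriced → cash-and-carry (buy spot, short the forward).
At maturity, profit = |F_mkt − F*| = |509.79 − 492.9485| = ¥16.84 per share

¥16.84 per share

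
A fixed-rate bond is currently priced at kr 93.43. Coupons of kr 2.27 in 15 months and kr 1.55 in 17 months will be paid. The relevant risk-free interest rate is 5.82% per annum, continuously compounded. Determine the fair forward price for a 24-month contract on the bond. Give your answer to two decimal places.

kr 100.99

PV(coupons) I = 2.27·e^(−0.0582·15/12) + 1.55·e^(−0.0582·17/12)
I = 2.1107 + 1.4273 = 3.5380
F = (S − I)·e^(rT) = (93.43 − 3.5380) · e^(0.0582·24/12)
= 89.8920 · e^0.116400 = 89.8920 × 1.123445 = kr 100.99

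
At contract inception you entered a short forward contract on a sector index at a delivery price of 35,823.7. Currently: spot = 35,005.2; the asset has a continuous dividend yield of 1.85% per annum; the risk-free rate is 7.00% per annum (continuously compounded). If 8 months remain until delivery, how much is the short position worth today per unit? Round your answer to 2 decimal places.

Current fair forward for the remaining 8 months: F = S·e^((r − q)·T), (r − q) = 0.0700 − 0.0185 = 0.0515
F = 35005.2 · e^(0.0515 × 8/12) = 35005.2 × 1.03492953 = 36227.9152
Value of long forward = (F − K)·e^(−rT) = (36227.9152 − 35823.7) · e^(−0.0700·8/12)
= 404.2152 × 0.95440548 = 385.79
Short position value = −(long value) = -385.79

-385.79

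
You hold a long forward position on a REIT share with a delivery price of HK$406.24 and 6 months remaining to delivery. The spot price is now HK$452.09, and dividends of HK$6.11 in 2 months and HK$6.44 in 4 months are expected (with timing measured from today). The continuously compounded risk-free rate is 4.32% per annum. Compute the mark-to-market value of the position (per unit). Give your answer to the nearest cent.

HK$42.12

PV(remaining dividends) I = 6.11·e^(−0.0432·2/12) + 6.44·e^(−0.0432·4/12) = 12.4141
Current forward F = (S − I)·e^(rT) = (452.09 − 12.4141)·e^(0.0432·6/12) = 439.6759 × 1.021835 = 449.2762
Value (long) = (F − K)·e^(−rT) = (449.2762 − 406.24) × 0.978632 = 42.1166
Value = HK$42.12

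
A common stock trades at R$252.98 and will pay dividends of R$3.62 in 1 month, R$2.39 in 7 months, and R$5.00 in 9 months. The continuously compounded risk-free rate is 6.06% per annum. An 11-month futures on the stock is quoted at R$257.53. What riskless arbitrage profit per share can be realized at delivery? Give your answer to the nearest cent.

R$1.40 per share

PV(dividends) I = 3.62·e^(−0.0606·1/12) + 2.39·e^(−0.0606·7/12) + 5.00·e^(−0.0606·9/12) = 10.6866
Fair futures F* = (S − I)·e^(rT) = (252.98 − 10.6866)·e^0.055550 = 242.2934 × 1.057122 = 256.1337
Market R$257.53 > fair 256.1337: forward overpriced → cash-and-carry (borrow at r, buy the stock and collect the dividends, short the forward).
Profit at T = |F_mkt − F*| = |257.53 − 256.1337| = R$1.40 per share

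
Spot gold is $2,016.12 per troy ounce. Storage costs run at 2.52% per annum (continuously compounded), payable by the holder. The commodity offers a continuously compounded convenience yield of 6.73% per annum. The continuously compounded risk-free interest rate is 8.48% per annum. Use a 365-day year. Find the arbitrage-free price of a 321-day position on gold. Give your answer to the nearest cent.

$2,093.27 per troy ounce

Net carry = r + u − y = 0.0848 + 0.0252 − 0.0673 = 0.0427
F = S·e^((r+u−y)T) = 2016.12 · e^(0.0427 × 321/365) = 2016.12 · e^0.03755260
= 2016.12 × 1.03826661 = $2,093.27 per troy ounce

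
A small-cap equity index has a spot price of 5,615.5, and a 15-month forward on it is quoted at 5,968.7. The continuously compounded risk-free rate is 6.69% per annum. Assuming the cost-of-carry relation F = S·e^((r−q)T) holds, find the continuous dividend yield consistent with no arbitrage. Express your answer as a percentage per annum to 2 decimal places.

1.81%

From F = S·e^((r−q)T): (r − q) = ln(F/S)/T
ln(5968.7/5615.5) = ln(1.062897) = 0.060998
(r − q) = 0.060998 / (15/12) = 0.048798
q = r − ln(F/S)/T = 0.0669 − 0.048798 = 0.018102
q = 1.81%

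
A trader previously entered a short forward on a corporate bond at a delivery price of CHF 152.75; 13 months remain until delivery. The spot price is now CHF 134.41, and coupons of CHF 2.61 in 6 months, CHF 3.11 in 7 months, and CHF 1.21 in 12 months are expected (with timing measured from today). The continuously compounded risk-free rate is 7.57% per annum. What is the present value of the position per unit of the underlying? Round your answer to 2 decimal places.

CHF 12.92

PV(remaining coupons) I = 2.61·e^(−0.0757·6/12) + 3.11·e^(−0.0757·7/12) + 1.21·e^(−0.0757·12/12) = 6.6105
Current forward F = (S − I)·e^(rT) = (134.41 − 6.6105)·e^(0.0757·13/12) = 127.7995 × 1.085465 = 138.7219
Value (long) = (F − K)·e^(−rT) = (138.7219 − 152.75) × 0.921264 = -12.9236
Short position value = −(long value) = CHF 12.92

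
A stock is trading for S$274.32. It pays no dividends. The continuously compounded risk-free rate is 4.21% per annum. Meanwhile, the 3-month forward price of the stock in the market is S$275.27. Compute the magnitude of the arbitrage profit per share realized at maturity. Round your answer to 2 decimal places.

S$1.95 per share

Fair forward: F* = S·e^(carry·T), with carry = r = 0.0421
F* = 274.32 · e^(0.0421 × 3/12) = 274.32 · e^0.010525 = 274.32 × 1.010581 = S$277.2226
Market S$275.27 < fair S$277.2226: forward underpriced → reverse cash-and-carry (short spot, go long the forward).
At maturity, profit = |F_mkt − F*| = |275.27 − 277.2226| = S$1.95 per share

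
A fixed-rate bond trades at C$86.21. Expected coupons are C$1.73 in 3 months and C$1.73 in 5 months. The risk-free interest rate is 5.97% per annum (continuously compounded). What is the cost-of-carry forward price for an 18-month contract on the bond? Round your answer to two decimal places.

PV(coupons) I = 1.73·e^(−0.0597·3/12) + 1.73·e^(−0.0597·5/12)
I = 1.7044 + 1.6875 = 3.3919
F = (S − I)·e^(rT) = (86.21 − 3.3919) · e^(0.0597·18/12)
= 82.8181 · e^0.089550 = 82.8181 × 1.093682 = C$90.58

C$90.58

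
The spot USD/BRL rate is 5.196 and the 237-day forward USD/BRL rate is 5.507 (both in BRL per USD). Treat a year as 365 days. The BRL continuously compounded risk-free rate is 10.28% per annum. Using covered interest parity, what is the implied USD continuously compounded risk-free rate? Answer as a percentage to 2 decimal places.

F = S·e^((r_BRL − r_USD)T) ⇒ r_USD = r_BRL − ln(F/S)/T
ln(5.507/5.196) = 0.058131; /(237/365) = 0.089527
r_USD = 0.1028 − 0.089527 = 0.013273
r_USD = 1.33%

1.33%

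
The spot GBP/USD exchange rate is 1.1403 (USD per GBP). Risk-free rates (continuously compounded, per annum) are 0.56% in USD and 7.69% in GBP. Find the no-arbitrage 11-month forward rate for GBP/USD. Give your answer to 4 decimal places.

F = S·e^((r_USD − r_GBP)T) = 1.1403 · e^((0.0056 − 0.0769) × 11/12)
= 1.1403 · e^-0.065358 = 1.1403 × 0.936732
F = 1.0682 USD per GBP

1.0682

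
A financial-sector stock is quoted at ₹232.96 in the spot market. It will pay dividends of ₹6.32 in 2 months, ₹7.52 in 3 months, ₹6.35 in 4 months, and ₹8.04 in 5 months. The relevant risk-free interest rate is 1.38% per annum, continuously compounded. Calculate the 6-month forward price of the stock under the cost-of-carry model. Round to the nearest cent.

₹206.26

PV(dividends) I = 6.32·e^(−0.0138·2/12) + 7.52·e^(−0.0138·3/12) + 6.35·e^(−0.0138·4/12) + 8.04·e^(−0.0138·5/12)
I = 6.3055 + 7.4941 + 6.3209 + 7.9939 = 28.1144
F = (S − I)·e^(rT) = (232.96 − 28.1144) · e^(0.0138·6/12)
= 204.8456 · e^0.006900 = 204.8456 × 1.006924 = ₹206.26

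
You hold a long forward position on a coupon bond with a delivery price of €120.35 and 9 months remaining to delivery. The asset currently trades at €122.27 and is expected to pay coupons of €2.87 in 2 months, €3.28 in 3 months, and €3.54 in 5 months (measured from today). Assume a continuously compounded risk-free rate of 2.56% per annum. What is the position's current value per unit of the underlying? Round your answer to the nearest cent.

-€5.41

PV(remaining coupons) I = 2.87·e^(−0.0256·2/12) + 3.28·e^(−0.0256·3/12) + 3.54·e^(−0.0256·5/12) = 9.6193
Current forward F = (S − I)·e^(rT) = (122.27 − 9.6193)·e^(0.0256·9/12) = 112.6507 × 1.019386 = 114.8345
Value (long) = (F − K)·e^(−rT) = (114.8345 − 120.35) × 0.980983 = -5.4106
Value = -€5.41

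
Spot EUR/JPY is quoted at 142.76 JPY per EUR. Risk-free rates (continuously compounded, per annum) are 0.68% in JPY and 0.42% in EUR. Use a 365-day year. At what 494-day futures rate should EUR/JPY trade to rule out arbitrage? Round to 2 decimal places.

F = S·e^((r_JPY − r_EUR)T) = 142.76 · e^((0.0068 − 0.0042) × 494/365)
= 142.76 · e^0.003519 = 142.76 × 1.003525
F = 143.26 JPY per EUR

143.26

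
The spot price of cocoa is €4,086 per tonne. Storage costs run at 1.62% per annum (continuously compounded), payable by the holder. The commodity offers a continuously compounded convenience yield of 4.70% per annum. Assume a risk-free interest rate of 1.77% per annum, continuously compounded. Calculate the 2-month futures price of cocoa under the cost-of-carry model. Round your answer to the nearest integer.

€4,077 per tonne

Net carry = r + u − y = 0.0177 + 0.0162 − 0.0470 = -0.0131
F = S·e^((r+u−y)T) = 4086 · e^(-0.0131 × 2/12) = 4086 · e^-0.002183
= 4086 × 0.997819 = €4,077 per tonne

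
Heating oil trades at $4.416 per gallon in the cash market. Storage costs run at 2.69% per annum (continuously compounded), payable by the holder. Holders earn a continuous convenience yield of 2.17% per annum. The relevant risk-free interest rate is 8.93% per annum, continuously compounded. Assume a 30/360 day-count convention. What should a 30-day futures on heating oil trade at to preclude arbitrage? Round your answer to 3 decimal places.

Net carry = r + u − y = 0.0893 + 0.0269 − 0.0217 = 0.0945
F = S·e^((r+u−y)T) = 4.416 · e^(0.0945 × 30/360) = 4.416 · e^0.007875
= 4.416 × 1.007906 = $4.451 per gallon

$4.451 per gallon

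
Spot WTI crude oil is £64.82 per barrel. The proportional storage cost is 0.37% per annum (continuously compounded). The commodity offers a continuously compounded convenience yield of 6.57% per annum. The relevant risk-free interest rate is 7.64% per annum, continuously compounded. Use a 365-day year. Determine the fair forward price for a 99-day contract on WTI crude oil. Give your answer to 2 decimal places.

Net carry = r + u − y = 0.0764 + 0.0037 − 0.0657 = 0.0144
F = S·e^((r+u−y)T) = 64.82 · e^(0.0144 × 99/365) = 64.82 · e^0.003906
= 64.82 × 1.003914 = £65.07 per barrel

£65.07 per barrel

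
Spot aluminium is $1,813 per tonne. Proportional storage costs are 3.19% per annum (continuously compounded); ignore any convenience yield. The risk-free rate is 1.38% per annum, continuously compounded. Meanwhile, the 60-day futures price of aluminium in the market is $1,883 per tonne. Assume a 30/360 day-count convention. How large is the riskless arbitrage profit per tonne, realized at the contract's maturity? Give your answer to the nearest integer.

Fair futures: F* = S·e^(carry·T), with carry = (r + u) = 0.0138 + 0.0319 = 0.0457
F* = 1813 · e^(0.0457 × 60/360) = 1813 · e^0.007617 = 1813 × 1.007646 = $1826.8622
Market $1883 > fair $1826.8622: forward overpriced → cash-and-carry (buy spot, short the forward).
At maturity, profit = |F_mkt − F*| = |1883 − 1826.8622| = $56 per tonne

$56 per tonne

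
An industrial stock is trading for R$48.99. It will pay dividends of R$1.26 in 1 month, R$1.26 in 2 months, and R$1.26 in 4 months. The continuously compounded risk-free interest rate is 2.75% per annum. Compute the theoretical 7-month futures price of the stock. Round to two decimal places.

PV(dividends) I = 1.26·e^(−0.0275·1/12) + 1.26·e^(−0.0275·2/12) + 1.26·e^(−0.0275·4/12)
I = 1.2571 + 1.2542 + 1.2485 = 3.7598
F = (S − I)·e^(rT) = (48.99 − 3.7598) · e^(0.0275·7/12)
= 45.2302 · e^0.016042 = 45.2302 × 1.016171 = R$45.96

R$45.96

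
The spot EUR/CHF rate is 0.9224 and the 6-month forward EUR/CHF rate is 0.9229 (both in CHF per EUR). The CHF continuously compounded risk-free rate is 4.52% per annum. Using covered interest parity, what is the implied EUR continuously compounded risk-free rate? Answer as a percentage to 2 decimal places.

F = S·e^((r_CHF − r_EUR)T) ⇒ r_EUR = r_CHF − ln(F/S)/T
ln(0.9229/0.9224) = 0.000542; /(6/12) = 0.001084
r_EUR = 0.0452 − 0.001084 = 0.044116
r_EUR = 4.41%

4.41%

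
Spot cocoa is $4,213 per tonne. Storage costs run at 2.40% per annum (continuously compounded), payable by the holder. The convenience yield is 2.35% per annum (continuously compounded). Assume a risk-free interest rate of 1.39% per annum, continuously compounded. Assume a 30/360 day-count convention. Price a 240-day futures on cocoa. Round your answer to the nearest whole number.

$4,254 per tonne

Net carry = r + u − y = 0.0139 + 0.0240 − 0.0235 = 0.0144
F = S·e^((r+u−y)T) = 4213 · e^(0.0144 × 240/360) = 4213 · e^0.009600
= 4213 × 1.009646 = $4,254 per tonne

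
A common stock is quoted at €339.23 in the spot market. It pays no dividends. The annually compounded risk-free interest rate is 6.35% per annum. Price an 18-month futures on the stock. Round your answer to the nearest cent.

€372.05

F = S · (1+r)^T
= 339.23 × 1.096746
F = €372.05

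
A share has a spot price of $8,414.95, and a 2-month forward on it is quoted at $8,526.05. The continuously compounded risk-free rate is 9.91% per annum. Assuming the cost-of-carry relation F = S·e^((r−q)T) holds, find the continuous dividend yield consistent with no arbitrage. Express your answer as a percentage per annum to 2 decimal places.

From F = S·e^((r−q)T): (r − q) = ln(F/S)/T
ln(8526.05/8414.95) = ln(1.013203) = 0.013117
(r − q) = 0.013117 / (2/12) = 0.078702
q = r − ln(F/S)/T = 0.0991 − 0.078702 = 0.020398
q = 2.04%

2.04%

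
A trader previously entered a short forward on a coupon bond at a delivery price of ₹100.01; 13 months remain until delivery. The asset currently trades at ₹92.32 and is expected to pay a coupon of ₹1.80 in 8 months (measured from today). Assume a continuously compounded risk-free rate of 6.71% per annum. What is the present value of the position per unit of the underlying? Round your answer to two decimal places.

PV(remaining coupons) I = 1.80·e^(−0.0671·8/12) = 1.7213
Current forward F = (S − I)·e^(rT) = (92.32 − 1.7213)·e^(0.0671·13/12) = 90.5987 × 1.075399 = 97.4298
Value (long) = (F − K)·e^(−rT) = (97.4298 − 100.01) × 0.929888 = -2.3993
Short position value = −(long value) = ₹2.40

₹2.40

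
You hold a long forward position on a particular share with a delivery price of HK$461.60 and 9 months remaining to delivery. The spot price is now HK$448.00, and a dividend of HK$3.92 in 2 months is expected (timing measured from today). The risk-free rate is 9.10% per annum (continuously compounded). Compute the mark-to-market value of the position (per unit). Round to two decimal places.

HK$12.99

PV(remaining dividends) I = 3.92·e^(−0.0910·2/12) = 3.8610
Current forward F = (S − I)·e^(rT) = (448.00 − 3.8610)·e^(0.0910·9/12) = 444.1390 × 1.070633 = 475.5099
Value (long) = (F − K)·e^(−rT) = (475.5099 − 461.60) × 0.934027 = 12.9922
Value = HK$12.99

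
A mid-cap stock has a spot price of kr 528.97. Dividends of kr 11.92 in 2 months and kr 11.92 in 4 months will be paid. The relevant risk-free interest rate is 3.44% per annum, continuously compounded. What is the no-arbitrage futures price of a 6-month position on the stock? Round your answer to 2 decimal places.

kr 514.10

PV(dividends) I = 11.92·e^(−0.0344·2/12) + 11.92·e^(−0.0344·4/12)
I = 11.8519 + 11.7841 = 23.6360
F = (S − I)·e^(rT) = (528.97 − 23.6360) · e^(0.0344·6/12)
= 505.3340 · e^0.017200 = 505.3340 × 1.017349 = kr 514.10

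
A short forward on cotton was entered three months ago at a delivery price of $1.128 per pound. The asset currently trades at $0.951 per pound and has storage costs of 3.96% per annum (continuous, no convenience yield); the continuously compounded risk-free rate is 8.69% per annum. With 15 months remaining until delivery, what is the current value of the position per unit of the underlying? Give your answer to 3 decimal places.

$0.013 per pound

Current fair forward for the remaining 15 months: F = S·e^((r + u)·T), (r + u) = 0.0869 + 0.0396 = 0.1265
F = 0.951 · e^(0.1265 × 15/12) = 0.951 × 1.171313 = 1.1139
Value of long forward = (F − K)·e^(−rT) = (1.1139 − 1.128) · e^(−0.0869·15/12)
= -0.0141 × 0.897067 = -0.013
Short position value = −(long value) = $0.013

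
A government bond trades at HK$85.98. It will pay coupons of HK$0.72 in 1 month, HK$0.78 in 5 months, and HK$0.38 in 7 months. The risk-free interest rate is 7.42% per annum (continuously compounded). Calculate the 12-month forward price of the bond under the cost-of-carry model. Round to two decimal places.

HK$90.63

PV(coupons) I = 0.72·e^(−0.0742·1/12) + 0.78·e^(−0.0742·5/12) + 0.38·e^(−0.0742·7/12)
I = 0.7156 + 0.7563 + 0.3639 = 1.8358
F = (S − I)·e^(rT) = (85.98 − 1.8358) · e^(0.0742·12/12)
= 84.1442 · e^0.074200 = 84.1442 × 1.077022 = HK$90.63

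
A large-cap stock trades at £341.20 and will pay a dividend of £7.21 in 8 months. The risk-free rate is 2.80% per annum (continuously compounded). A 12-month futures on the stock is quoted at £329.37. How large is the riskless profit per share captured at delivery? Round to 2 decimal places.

£14.24 per share

PV(dividends) I = 7.21·e^(−0.0280·8/12) = 7.0767
Fair futures F* = (S − I)·e^(rT) = (341.20 − 7.0767)·e^0.028000 = 334.1233 × 1.028396 = 343.6111
Market £329.37 < fair 343.6111: forward underpriced → reverse cash-and-carry (short the stock, invest proceeds at r, pay the dividends, go long the forward).
Profit at T = |F_mkt − F*| = |329.37 − 343.6111| = £14.24 per share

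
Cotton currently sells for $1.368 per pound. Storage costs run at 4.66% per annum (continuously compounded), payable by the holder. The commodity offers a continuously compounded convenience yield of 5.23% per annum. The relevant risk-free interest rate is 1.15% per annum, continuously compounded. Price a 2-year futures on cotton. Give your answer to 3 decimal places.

$1.384 per pound

Net carry = r + u − y = 0.0115 + 0.0466 − 0.0523 = 0.0058
F = S·e^((r+u−y)T) = 1.368 · e^(0.0058 × 2) = 1.368 · e^0.011600
= 1.368 × 1.011668 = $1.384 per pound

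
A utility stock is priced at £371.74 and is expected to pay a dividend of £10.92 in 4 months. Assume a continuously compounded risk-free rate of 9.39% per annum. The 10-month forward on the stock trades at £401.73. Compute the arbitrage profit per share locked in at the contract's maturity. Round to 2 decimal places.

£11.18 per share

PV(dividends) I = 10.92·e^(−0.0939·4/12) = 10.5835
Fair forward F* = (S − I)·e^(rT) = (371.74 − 10.5835)·e^0.078250 = 361.1565 × 1.081393 = 390.5521
Market £401.73 > fair 390.5521: forward overpriced → cash-and-carry (borrow at r, buy the stock and collect the dividends, short the forward).
Profit at T = |F_mkt − F*| = |401.73 − 390.5521| = £11.18 per share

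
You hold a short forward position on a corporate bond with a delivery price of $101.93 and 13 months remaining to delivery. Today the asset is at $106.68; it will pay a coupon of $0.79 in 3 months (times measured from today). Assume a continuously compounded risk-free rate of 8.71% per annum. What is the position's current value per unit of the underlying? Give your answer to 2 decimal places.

PV(remaining coupons) I = 0.79·e^(−0.0871·3/12) = 0.7730
Current forward F = (S − I)·e^(rT) = (106.68 − 0.7730)·e^(0.0871·13/12) = 105.9070 × 1.098953 = 116.3868
Value (long) = (F − K)·e^(−rT) = (116.3868 − 101.93) × 0.909957 = 13.1551
Short position value = −(long value) = -$13.16

-$13.16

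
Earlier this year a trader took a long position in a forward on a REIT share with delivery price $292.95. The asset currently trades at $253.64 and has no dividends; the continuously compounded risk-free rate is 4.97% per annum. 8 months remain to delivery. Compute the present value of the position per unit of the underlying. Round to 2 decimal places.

-$29.76

Current fair forward for the remaining 8 months: F = S·e^(r·T), r = 0.0497
F = 253.64 · e^(0.0497 × 8/12) = 253.64 × 1.033688 = 262.1846
Value of long forward = (F − K)·e^(−rT) = (262.1846 − 292.95) · e^(−0.0497·8/12)
= -30.7654 × 0.967410 = -29.76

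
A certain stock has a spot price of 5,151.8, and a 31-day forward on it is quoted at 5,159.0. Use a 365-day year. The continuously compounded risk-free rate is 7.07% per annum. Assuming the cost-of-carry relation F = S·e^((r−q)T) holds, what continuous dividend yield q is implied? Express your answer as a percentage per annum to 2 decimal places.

5.43%

From F = S·e^((r−q)T): (r − q) = ln(F/S)/T
ln(5159.0/5151.8) = ln(1.001398) = 0.001397
(r − q) = 0.001397 / (31/365) = 0.016449
q = r − ln(F/S)/T = 0.0707 − 0.016449 = 0.054251
q = 5.43%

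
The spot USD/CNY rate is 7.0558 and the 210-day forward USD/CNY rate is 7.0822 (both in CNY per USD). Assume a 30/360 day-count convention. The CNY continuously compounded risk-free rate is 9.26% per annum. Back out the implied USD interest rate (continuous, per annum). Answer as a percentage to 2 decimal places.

F = S·e^((r_CNY − r_USD)T) ⇒ r_USD = r_CNY − ln(F/S)/T
ln(7.0822/7.0558) = 0.003735; /(210/360) = 0.006403
r_USD = 0.0926 − 0.006403 = 0.086197
r_USD = 8.62%

8.62%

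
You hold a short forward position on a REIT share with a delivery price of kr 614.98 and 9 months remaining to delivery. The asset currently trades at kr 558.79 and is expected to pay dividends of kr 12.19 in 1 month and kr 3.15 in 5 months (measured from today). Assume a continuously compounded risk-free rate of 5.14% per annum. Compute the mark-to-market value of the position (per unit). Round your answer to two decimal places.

PV(remaining dividends) I = 12.19·e^(−0.0514·1/12) + 3.15·e^(−0.0514·5/12) = 15.2212
Current forward F = (S − I)·e^(rT) = (558.79 − 15.2212)·e^(0.0514·9/12) = 543.5688 × 1.039303 = 564.9327
Value (long) = (F − K)·e^(−rT) = (564.9327 − 614.98) × 0.962184 = -48.1547
Short position value = −(long value) = kr 48.15

kr 48.15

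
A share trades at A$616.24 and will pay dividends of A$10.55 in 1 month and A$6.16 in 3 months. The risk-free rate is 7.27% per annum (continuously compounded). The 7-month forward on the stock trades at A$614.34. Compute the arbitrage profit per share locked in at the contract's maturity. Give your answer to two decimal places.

PV(dividends) I = 10.55·e^(−0.0727·1/12) + 6.16·e^(−0.0727·3/12) = 16.5353
Fair forward F* = (S − I)·e^(rT) = (616.24 − 16.5353)·e^0.042408 = 599.7047 × 1.043320 = 625.6839
Market A$614.34 < fair 625.6839: forward underpriced → reverse cash-and-carry (short the stock, invest proceeds at r, pay the dividends, go long the forward).
Profit at T = |F_mkt − F*| = |614.34 − 625.6839| = A$11.34 per share

A$11.34 per share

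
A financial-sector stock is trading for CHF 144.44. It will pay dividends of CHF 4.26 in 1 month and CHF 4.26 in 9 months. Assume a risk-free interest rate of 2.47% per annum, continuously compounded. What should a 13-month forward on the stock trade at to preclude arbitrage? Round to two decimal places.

CHF 139.70

PV(dividends) I = 4.26·e^(−0.0247·1/12) + 4.26·e^(−0.0247·9/12)
I = 4.2512 + 4.1818 = 8.4330
F = (S − I)·e^(rT) = (144.44 − 8.4330) · e^(0.0247·13/12)
= 136.0070 · e^0.026758 = 136.0070 × 1.027119 = CHF 139.70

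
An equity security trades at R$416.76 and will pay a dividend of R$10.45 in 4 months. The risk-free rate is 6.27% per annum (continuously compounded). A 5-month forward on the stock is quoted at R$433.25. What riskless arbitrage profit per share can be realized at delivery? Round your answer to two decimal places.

R$15.96 per share

PV(dividends) I = 10.45·e^(−0.0627·4/12) = 10.2339
Fair forward F* = (S − I)·e^(rT) = (416.76 − 10.2339)·e^0.026125 = 406.5261 × 1.026469 = 417.2864
Market R$433.25 > fair 417.2864: forward overpriced → cash-and-carry (borrow at r, buy the stock and collect the dividends, short the forward).
Profit at T = |F_mkt − F*| = |433.25 − 417.2864| = R$15.96 per share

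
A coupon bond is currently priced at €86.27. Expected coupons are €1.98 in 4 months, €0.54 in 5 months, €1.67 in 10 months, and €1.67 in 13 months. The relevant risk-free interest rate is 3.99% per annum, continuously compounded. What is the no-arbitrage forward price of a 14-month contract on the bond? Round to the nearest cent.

PV(coupons) I = 1.98·e^(−0.0399·4/12) + 0.54·e^(−0.0399·5/12) + 1.67·e^(−0.0399·10/12) + 1.67·e^(−0.0399·13/12)
I = 1.9538 + 0.5311 + 1.6154 + 1.5994 = 5.6997
F = (S − I)·e^(rT) = (86.27 − 5.6997) · e^(0.0399·14/12)
= 80.5703 · e^0.046550 = 80.5703 × 1.047650 = €84.41

€84.41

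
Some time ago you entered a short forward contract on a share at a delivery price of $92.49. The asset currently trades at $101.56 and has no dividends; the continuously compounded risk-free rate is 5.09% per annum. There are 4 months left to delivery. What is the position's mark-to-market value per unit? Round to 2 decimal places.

-$10.63

Current fair forward for the remaining 4 months: F = S·e^(r·T), r = 0.0509
F = 101.56 · e^(0.0509 × 4/12) = 101.56 × 1.017111 = 103.2978
Value of long forward = (F − K)·e^(−rT) = (103.2978 − 92.49) · e^(−0.0509·4/12)
= 10.8078 × 0.983176 = 10.63
Short position value = −(long value) = -$10.63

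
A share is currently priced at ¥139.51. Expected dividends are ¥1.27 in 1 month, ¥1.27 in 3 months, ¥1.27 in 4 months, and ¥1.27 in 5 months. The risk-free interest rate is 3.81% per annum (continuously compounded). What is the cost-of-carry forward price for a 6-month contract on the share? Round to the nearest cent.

¥137.07

PV(dividends) I = 1.27·e^(−0.0381·1/12) + 1.27·e^(−0.0381·3/12) + 1.27·e^(−0.0381·4/12) + 1.27·e^(−0.0381·5/12)
I = 1.2660 + 1.2580 + 1.2540 + 1.2500 = 5.0280
F = (S − I)·e^(rT) = (139.51 − 5.0280) · e^(0.0381·6/12)
= 134.4820 · e^0.019050 = 134.4820 × 1.019233 = ¥137.07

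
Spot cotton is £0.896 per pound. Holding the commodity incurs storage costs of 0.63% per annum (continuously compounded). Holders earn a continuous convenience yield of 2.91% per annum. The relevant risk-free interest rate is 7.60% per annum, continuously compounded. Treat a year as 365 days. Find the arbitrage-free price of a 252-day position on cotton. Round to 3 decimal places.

£0.930 per pound

Net carry = r + u − y = 0.0760 + 0.0063 − 0.0291 = 0.0532
F = S·e^((r+u−y)T) = 0.896 · e^(0.0532 × 252/365) = 0.896 · e^0.036730
= 0.896 × 1.037413 = £0.930 per pound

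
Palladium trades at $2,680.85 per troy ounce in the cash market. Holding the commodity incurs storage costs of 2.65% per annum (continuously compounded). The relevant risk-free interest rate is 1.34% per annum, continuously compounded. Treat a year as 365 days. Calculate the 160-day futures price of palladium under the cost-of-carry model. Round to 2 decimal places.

Net carry = r + u − y = 0.0134 + 0.0265 − 0.0000 = 0.0399
F = S·e^((r+u−y)T) = 2680.85 · e^(0.0399 × 160/365) = 2680.85 · e^0.01749041
= 2680.85 × 1.01764426 = $2,728.15 per troy ounce

$2,728.15 per troy ounce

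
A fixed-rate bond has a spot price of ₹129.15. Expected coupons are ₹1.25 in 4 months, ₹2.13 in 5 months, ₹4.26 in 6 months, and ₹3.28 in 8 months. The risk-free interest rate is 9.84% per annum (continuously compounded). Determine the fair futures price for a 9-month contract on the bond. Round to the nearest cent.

PV(coupons) I = 1.25·e^(−0.0984·4/12) + 2.13·e^(−0.0984·5/12) + 4.26·e^(−0.0984·6/12) + 3.28·e^(−0.0984·8/12)
I = 1.2097 + 2.0444 + 4.0555 + 3.0717 = 10.3813
F = (S − I)·e^(rT) = (129.15 − 10.3813) · e^(0.0984·9/12)
= 118.7687 · e^0.073800 = 118.7687 × 1.076591 = ₹127.87

₹127.87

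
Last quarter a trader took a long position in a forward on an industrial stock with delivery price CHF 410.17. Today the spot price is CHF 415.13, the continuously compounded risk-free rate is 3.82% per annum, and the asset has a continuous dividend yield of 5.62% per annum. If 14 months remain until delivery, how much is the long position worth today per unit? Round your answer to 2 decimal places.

Current fair forward for the remaining 14 months: F = S·e^((r − q)·T), (r − q) = 0.0382 − 0.0562 = -0.0180
F = 415.13 · e^(-0.0180 × 14/12) = 415.13 × 0.979219 = 406.5032
Value of long forward = (F − K)·e^(−rT) = (406.5032 − 410.17) · e^(−0.0382·14/12)
= -3.6668 × 0.956412 = -3.51

-CHF 3.51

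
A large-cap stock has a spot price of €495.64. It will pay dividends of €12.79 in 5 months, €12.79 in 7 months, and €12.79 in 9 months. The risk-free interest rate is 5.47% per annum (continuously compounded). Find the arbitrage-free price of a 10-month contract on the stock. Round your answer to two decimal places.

€479.86

PV(dividends) I = 12.79·e^(−0.0547·5/12) + 12.79·e^(−0.0547·7/12) + 12.79·e^(−0.0547·9/12)
I = 12.5018 + 12.3883 + 12.2759 = 37.1660
F = (S − I)·e^(rT) = (495.64 − 37.1660) · e^(0.0547·10/12)
= 458.4740 · e^0.045583 = 458.4740 × 1.046638 = €479.86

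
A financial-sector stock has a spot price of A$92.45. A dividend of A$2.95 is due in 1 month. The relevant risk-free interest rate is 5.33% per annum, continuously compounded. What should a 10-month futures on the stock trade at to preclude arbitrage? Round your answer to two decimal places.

A$93.58

PV(dividends) I = 2.95·e^(−0.0533·1/12)
I = 2.9369
F = (S − I)·e^(rT) = (92.45 − 2.9369) · e^(0.0533·10/12)
= 89.5131 · e^0.044417 = 89.5131 × 1.045418 = A$93.58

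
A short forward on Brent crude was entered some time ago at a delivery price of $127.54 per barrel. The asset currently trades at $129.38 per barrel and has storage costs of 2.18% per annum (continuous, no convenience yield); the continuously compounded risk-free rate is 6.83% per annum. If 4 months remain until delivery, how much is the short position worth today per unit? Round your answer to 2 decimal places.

Current fair forward for the remaining 4 months: F = S·e^((r + u)·T), (r + u) = 0.0683 + 0.0218 = 0.0901
F = 129.38 · e^(0.0901 × 4/12) = 129.38 × 1.030489 = 133.3247
Value of long forward = (F − K)·e^(−rT) = (133.3247 − 127.54) · e^(−0.0683·4/12)
= 5.7847 × 0.977491 = 5.65
Short position value = −(long value) = -$5.65

-$5.65 per barrel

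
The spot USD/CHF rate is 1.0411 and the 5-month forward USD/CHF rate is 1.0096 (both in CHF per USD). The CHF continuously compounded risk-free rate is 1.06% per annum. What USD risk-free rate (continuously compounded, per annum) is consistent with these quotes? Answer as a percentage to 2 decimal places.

8.43%

F = S·e^((r_CHF − r_USD)T) ⇒ r_USD = r_CHF − ln(F/S)/T
ln(1.0096/1.0411) = -0.030724; /(5/12) = -0.073738
r_USD = 0.0106 + 0.073738 = 0.084338
r_USD = 8.43%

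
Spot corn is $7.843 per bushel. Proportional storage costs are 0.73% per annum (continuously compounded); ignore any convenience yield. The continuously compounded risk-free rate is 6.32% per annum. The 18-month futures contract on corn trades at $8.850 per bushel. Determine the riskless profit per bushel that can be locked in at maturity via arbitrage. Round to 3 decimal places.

Fair futures: F* = S·e^(carry·T), with carry = (r + u) = 0.0632 + 0.0073 = 0.0705
F* = 7.843 · e^(0.0705 × 18/12) = 7.843 · e^0.105750 = 7.843 × 1.111544 = $8.7178
Market $8.850 > fair $8.7178: forward overpriced → cash-and-carry (buy spot, short the forward).
At maturity, profit = |F_mkt − F*| = |8.850 − 8.7178| = $0.132 per bushel

$0.132 per bushel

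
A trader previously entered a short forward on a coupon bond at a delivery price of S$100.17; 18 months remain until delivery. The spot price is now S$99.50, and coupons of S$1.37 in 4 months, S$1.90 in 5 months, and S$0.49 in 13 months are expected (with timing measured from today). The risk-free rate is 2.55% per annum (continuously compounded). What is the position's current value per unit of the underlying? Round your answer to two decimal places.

PV(remaining coupons) I = 1.37·e^(−0.0255·4/12) + 1.90·e^(−0.0255·5/12) + 0.49·e^(−0.0255·13/12) = 3.7150
Current forward F = (S − I)·e^(rT) = (99.50 − 3.7150)·e^(0.0255·18/12) = 95.7850 × 1.038991 = 99.5198
Value (long) = (F − K)·e^(−rT) = (99.5198 − 100.17) × 0.962472 = -0.6258
Short position value = −(long value) = S$0.63

S$0.63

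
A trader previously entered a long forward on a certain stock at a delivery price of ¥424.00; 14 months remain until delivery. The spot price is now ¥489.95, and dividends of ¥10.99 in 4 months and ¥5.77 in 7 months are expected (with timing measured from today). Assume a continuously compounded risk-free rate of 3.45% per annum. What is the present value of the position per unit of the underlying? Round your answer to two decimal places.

PV(remaining dividends) I = 10.99·e^(−0.0345·4/12) + 5.77·e^(−0.0345·7/12) = 16.5194
Current forward F = (S − I)·e^(rT) = (489.95 − 16.5194)·e^(0.0345·14/12) = 473.4306 × 1.041071 = 492.8749
Value (long) = (F − K)·e^(−rT) = (492.8749 − 424.00) × 0.960549 = 66.1577
Value = ¥66.16

¥66.16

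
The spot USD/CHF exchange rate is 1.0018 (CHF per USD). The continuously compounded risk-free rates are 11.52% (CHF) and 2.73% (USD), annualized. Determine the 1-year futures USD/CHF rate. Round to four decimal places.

1.0938

F = S·e^((r_CHF − r_USD)T) = 1.0018 · e^((0.1152 − 0.0273) × 1)
= 1.0018 · e^0.087900 = 1.0018 × 1.091879
F = 1.0938 CHF per USD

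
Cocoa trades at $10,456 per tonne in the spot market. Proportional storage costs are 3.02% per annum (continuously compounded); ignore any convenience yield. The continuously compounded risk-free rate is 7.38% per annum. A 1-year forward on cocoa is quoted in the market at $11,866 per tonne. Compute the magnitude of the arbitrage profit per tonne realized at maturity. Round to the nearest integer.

Fair forward: F* = S·e^(carry·T), with carry = (r + u) = 0.0738 + 0.0302 = 0.1040
F* = 10456 · e^(0.1040 × 1) = 10456 · e^0.104000 = 10456 × 1.109600 = $11601.9776
Market $11866 > fair $11601.9776: forward overpriced → cash-and-carry (buy spot, short the forward).
At maturity, profit = |F_mkt − F*| = |11866 − 11601.9776| = $264 per tonne

$264 per tonne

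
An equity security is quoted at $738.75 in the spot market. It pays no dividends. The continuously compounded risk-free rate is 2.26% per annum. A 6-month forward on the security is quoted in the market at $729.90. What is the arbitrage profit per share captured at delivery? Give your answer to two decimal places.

Fair forward: F* = S·e^(carry·T), with carry = r = 0.0226
F* = 738.75 · e^(0.0226 × 6/12) = 738.75 · e^0.011300 = 738.75 × 1.011364 = $747.1452
Market $729.90 < fair $747.1452: forward underpriced → reverse cash-and-carry (short spot, go long the forward).
At maturity, profit = |F_mkt − F*| = |729.90 − 747.1452| = $17.25 per share

$17.25 per share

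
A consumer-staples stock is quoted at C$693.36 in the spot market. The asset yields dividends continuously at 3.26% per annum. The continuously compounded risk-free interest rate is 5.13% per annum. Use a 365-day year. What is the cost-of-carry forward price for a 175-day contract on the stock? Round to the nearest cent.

C$699.60

F = S·e^((r − q)T) = 693.36 · e^((0.0513 − 0.0326) × 175/365)
= 693.36 · e^0.008966 = 693.36 × 1.009006
F = C$699.60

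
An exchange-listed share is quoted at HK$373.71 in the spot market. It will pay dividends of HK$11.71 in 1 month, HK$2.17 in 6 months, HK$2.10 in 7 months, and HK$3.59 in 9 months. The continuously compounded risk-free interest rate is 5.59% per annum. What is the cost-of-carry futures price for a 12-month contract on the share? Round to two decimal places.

PV(dividends) I = 11.71·e^(−0.0559·1/12) + 2.17·e^(−0.0559·6/12) + 2.10·e^(−0.0559·7/12) + 3.59·e^(−0.0559·9/12)
I = 11.6556 + 2.1102 + 2.0326 + 3.4426 = 19.2410
F = (S − I)·e^(rT) = (373.71 − 19.2410) · e^(0.0559·12/12)
= 354.4690 · e^0.055900 = 354.4690 × 1.057492 = HK$374.85

HK$374.85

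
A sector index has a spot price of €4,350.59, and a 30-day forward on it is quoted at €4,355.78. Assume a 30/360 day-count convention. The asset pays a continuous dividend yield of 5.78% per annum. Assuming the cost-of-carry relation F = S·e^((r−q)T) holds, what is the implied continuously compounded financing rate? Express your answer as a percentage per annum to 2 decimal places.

7.21%

From F = S·e^((r−q)T): (r − q) = ln(F/S)/T
ln(4355.78/4350.59) = ln(1.001193) = 0.001192
(r − q) = 0.001192 / (30/360) = 0.014304
r = ln(F/S)/T + q = 0.014304 + 0.0578 = 0.072104
r = 7.21%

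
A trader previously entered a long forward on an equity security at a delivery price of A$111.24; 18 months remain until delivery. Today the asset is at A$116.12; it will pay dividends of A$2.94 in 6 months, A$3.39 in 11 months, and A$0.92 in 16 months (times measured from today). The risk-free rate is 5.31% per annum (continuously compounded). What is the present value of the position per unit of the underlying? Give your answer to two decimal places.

PV(remaining dividends) I = 2.94·e^(−0.0531·6/12) + 3.39·e^(−0.0531·11/12) + 0.92·e^(−0.0531·16/12) = 6.9490
Current forward F = (S − I)·e^(rT) = (116.12 − 6.9490)·e^(0.0531·18/12) = 109.1710 × 1.082908 = 118.2221
Value (long) = (F − K)·e^(−rT) = (118.2221 − 111.24) × 0.923439 = 6.4475
Value = A$6.45

A$6.45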